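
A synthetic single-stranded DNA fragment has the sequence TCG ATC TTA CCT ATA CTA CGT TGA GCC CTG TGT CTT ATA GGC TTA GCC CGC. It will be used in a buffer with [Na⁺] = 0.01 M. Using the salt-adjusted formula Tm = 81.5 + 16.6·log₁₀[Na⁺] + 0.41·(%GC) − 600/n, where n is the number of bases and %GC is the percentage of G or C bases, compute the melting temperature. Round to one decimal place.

56.6°C

Length n = 51. G=10, A=9, T=17, C=15
G+C = 25, so %GC = 25/51 × 100 = 49.02%
Salt term: 16.6 × (-2) = -33.2
GC term: 0.41 × 49.02 = 20.098; length term: −600/51 = −11.765
Tm = 81.5 + (-33.2) + 20.098 − 11.765 = 56.633 → 56.6°C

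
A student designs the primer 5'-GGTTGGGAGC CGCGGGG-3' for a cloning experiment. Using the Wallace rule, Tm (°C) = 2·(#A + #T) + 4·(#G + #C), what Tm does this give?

62°C

G=11, C=3, T=2, A=1
A+T = 3, G+C = 14
Tm = 2(3) + 4(14) = 6 + 56 = 62°C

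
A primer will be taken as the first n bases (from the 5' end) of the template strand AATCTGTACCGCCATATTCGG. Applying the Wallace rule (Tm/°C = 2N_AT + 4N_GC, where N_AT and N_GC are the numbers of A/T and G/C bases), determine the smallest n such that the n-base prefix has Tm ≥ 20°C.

First 7 bases: AATCTGT → Tm = 18°C (< 20°C)
First 8 bases: AATCTGTA → Tm = 20°C (≥ 20°C)
Since every base adds ≥2°C, Tm only increases with n, so the threshold is first crossed at n = 8.

n = 8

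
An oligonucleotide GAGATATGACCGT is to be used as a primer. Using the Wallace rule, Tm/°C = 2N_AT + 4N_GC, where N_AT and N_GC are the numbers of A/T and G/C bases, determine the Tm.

Counting bases: T=3, C=2, G=4, A=4
A+T = 7, G+C = 6
Tm = 2(7) + 4(6) = 14 + 24 = 38°C

38°C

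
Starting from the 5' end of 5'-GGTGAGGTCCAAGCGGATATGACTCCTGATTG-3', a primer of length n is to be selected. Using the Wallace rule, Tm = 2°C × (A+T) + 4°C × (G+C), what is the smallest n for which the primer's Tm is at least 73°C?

First 23 bases: GGTGAGGTCCAAGCGGATATGAC → Tm = 72°C (< 73°C)
First 24 bases: GGTGAGGTCCAAGCGGATATGACT → Tm = 74°C (≥ 73°C)
Each additional base adds 2°C (A/T) or 4°C (G/C), so Tm is non-decreasing in n; n = 24 is the first length to reach 73°C.

n = 24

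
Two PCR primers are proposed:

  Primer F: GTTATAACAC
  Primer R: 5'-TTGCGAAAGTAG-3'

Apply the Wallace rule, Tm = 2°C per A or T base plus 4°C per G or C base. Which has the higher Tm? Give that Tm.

Primer F: A+T=7, G+C=3 → Tm = 2(7)+4(3) = 26°C
Primer R: A+T=7, G+C=5 → Tm = 2(7)+4(5) = 34°C
26°C vs 34°C → primer R is higher.

Primer R, 34°C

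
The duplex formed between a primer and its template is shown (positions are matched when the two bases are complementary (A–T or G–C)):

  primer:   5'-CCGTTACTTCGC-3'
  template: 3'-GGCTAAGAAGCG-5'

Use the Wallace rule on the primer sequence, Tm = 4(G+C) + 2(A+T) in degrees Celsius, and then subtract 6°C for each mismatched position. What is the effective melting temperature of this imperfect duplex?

26°C

Primer base counts: A=1, T=4, G=2, C=5 → A+T=5, G+C=7
Perfect-match Tm = 2(5) + 4(7) = 10 + 28 = 38°C
Mismatches (positions where the bases are not complementary): 2 (at positions 4, 6)
Effective Tm = 38 − 2×6 = 38 − 12 = 26°C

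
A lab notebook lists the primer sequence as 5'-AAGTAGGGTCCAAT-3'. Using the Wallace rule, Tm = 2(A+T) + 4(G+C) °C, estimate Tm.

40°C

Scanning the sequence gives T=3, C=2, G=4, A=5.
AT pairs contribute 8, GC pairs contribute 6.
Tm = 2×8 + 4×6 = 40°C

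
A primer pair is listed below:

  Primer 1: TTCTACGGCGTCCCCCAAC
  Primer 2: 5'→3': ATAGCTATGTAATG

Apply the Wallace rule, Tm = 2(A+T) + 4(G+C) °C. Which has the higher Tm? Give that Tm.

Primer 1: A+T=7, G+C=12 → Tm = 2(7)+4(12) = 62°C
Primer 2: A+T=10, G+C=4 → Tm = 2(10)+4(4) = 36°C
62°C vs 36°C → primer 1 is higher.

Primer 1, 62°C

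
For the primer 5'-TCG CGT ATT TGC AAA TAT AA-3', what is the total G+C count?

Counting bases: T=7, A=7, C=3, G=3
G+C = 3 + 3 = 6

6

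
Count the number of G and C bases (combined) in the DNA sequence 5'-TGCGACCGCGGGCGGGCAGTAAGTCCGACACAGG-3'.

Scanning the sequence gives A=7, G=14, C=10, T=3.
Total G or C: 14 + 10 = 24

24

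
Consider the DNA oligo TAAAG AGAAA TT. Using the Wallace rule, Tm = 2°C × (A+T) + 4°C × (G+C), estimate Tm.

28°C

G=2, T=3, C=0, A=7
A+T = 10, G+C = 2
Tm = 2(10) + 4(2) = 20 + 8 = 28°C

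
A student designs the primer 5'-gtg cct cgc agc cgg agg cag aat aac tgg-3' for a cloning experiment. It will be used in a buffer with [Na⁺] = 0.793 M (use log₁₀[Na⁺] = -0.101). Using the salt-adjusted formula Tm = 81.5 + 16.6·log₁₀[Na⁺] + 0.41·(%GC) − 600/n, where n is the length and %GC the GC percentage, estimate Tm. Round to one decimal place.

Length n = 30. Scanning the sequence gives G=11, C=8, T=4, A=7.
G+C = 19, so %GC = 19/30 × 100 = 63.333%
Salt term: 16.6 × (-0.101) = -1.677
GC term: 0.41 × 63.333 = 25.967; length term: −600/30 = −20
Tm = 81.5 + (-1.677) + 25.967 − 20 = 85.79 → 85.8°C

85.8°C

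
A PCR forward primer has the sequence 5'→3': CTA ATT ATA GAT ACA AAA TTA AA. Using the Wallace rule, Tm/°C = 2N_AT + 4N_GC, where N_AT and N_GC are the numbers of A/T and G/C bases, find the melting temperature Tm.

52°C

Base counts: A=13, C=2, T=7, G=1
So N_AT = 20 and N_GC = 3.
Tm = 4·3 + 2·20 = 12 + 40 = 52°C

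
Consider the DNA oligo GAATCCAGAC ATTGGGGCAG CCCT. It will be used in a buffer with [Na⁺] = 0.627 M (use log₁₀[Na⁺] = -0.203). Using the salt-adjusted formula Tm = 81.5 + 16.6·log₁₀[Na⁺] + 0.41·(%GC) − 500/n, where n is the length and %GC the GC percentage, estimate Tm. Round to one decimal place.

81.2°C

Length n = 24. T=4, A=6, C=7, G=7
G+C = 14, so %GC = 14/24 × 100 = 58.333%
Salt term: 16.6 × (-0.203) = -3.37
GC term: 0.41 × 58.333 = 23.917; length term: −500/24 = −20.833
Tm = 81.5 + (-3.37) + 23.917 − 20.833 = 81.214 → 81.2°C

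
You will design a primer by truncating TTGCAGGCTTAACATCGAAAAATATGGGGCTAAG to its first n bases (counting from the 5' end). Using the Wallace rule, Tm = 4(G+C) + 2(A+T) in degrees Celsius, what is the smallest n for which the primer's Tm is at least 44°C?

n = 16

First 15 bases: TTGCAGGCTTAACAT → Tm = 42°C (< 44°C)
First 16 bases: TTGCAGGCTTAACATC → Tm = 46°C (≥ 44°C)
Since every base adds ≥2°C, Tm only increases with n, so the threshold is first crossed at n = 16.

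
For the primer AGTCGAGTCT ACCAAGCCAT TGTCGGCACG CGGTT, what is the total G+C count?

Scanning the sequence gives A=7, G=10, C=10, T=8.
G+C = 10 + 10 = 20

20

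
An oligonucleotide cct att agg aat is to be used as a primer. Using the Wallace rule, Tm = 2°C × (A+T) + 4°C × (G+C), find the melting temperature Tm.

32°C

Counting bases: T=4, A=4, C=2, G=2
AT pairs contribute 8, GC pairs contribute 4.
Tm = 2×8 + 4×4 = 32°C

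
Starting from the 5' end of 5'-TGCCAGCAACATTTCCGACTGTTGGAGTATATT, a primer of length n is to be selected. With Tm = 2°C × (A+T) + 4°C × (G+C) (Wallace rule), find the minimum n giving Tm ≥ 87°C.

First 29 bases: TGCCAGCAACATTTCCGACTGTTGGAGTA → Tm = 86°C (< 87°C)
First 30 bases: TGCCAGCAACATTTCCGACTGTTGGAGTAT → Tm = 88°C (≥ 87°C)
Each additional base adds 2°C (A/T) or 4°C (G/C), so Tm is non-decreasing in n; n = 30 is the first length to reach 87°C.

n = 30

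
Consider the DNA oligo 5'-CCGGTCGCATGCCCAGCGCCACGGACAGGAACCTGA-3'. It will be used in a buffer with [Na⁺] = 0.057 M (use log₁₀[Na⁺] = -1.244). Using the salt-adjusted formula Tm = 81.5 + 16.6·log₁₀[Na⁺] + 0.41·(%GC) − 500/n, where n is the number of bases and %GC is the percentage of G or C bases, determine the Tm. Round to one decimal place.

Length n = 36. G=11, C=14, A=8, T=3
G+C = 25, so %GC = 25/36 × 100 = 69.444%
Salt term: 16.6 × (-1.244) = -20.65
GC term: 0.41 × 69.444 = 28.472; length term: −500/36 = −13.889
Tm = 81.5 + (-20.65) + 28.472 − 13.889 = 75.433 → 75.4°C

75.4°C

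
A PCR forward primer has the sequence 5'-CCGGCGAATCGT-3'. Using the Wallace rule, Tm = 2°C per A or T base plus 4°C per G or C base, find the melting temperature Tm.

40°C

Counting bases: A=2, C=4, G=4, T=2
AT pairs contribute 4, GC pairs contribute 8.
Tm = 2(4) + 4(8) = 8 + 32 = 40°C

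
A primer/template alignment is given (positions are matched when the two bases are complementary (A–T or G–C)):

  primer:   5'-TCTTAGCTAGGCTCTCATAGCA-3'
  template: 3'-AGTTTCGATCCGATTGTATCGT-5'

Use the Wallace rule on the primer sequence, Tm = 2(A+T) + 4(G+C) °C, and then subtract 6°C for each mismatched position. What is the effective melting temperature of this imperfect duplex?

Primer base counts: A=5, T=7, G=4, C=6 → A+T=12, G+C=10
Perfect-match Tm = 2(12) + 4(10) = 24 + 40 = 64°C
Mismatches (positions where the bases are not complementary): 4 (at positions 3, 4, 14, 15)
Effective Tm = 64 − 4×6 = 64 − 24 = 40°C

40°C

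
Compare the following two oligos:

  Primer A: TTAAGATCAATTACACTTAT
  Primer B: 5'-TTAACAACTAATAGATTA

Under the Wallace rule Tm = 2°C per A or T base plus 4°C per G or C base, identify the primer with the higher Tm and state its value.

Primer A: A+T=16, G+C=4 → Tm = 2(16)+4(4) = 48°C
Primer B: A+T=15, G+C=3 → Tm = 2(15)+4(3) = 42°C
48°C vs 42°C → primer A is higher.

Primer A, 48°C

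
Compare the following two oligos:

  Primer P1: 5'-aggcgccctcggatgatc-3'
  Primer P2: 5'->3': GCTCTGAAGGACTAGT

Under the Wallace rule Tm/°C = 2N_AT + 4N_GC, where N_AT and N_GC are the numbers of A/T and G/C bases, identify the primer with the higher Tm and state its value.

Primer P1: A+T=6, G+C=12 → Tm = 2(6)+4(12) = 60°C
Primer P2: A+T=8, G+C=8 → Tm = 2(8)+4(8) = 48°C
60°C vs 48°C → primer P1 is higher.

Primer P1, 60°C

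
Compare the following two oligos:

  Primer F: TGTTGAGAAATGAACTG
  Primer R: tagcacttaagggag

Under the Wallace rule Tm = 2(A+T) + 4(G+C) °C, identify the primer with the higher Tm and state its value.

Primer F: A+T=11, G+C=6 → Tm = 2(11)+4(6) = 46°C
Primer R: A+T=8, G+C=7 → Tm = 2(8)+4(7) = 44°C
46°C vs 44°C → primer F is higher.

Primer F, 46°C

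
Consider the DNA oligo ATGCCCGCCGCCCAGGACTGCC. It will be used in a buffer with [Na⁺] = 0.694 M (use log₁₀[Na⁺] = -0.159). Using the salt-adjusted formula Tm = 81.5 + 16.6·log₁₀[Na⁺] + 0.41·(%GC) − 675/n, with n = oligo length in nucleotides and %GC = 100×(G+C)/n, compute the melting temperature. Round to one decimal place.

79.9°C

Length n = 22. Base counts: A=3, G=6, T=2, C=11
G+C = 17, so %GC = 17/22 × 100 = 77.273%
Salt term: 16.6 × (-0.159) = -2.639
GC term: 0.41 × 77.273 = 31.682; length term: −675/22 = −30.682
Tm = 81.5 + (-2.639) + 31.682 − 30.682 = 79.861 → 79.9°C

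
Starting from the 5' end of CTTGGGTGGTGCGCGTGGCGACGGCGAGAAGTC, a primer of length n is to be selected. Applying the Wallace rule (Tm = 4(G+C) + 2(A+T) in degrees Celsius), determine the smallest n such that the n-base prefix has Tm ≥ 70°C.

First 19 bases: CTTGGGTGGTGCGCGTGGC → Tm = 66°C (< 70°C)
First 20 bases: CTTGGGTGGTGCGCGTGGCG → Tm = 70°C (≥ 70°C)
Since every base adds ≥2°C, Tm only increases with n, so the threshold is first crossed at n = 20.

n = 20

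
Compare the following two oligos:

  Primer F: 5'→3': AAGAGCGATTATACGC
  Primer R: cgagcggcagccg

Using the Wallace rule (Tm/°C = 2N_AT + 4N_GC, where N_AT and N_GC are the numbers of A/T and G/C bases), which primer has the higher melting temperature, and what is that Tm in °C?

Primer F: A+T=9, G+C=7 → Tm = 2(9)+4(7) = 46°C
Primer R: A+T=2, G+C=11 → Tm = 2(2)+4(11) = 48°C
46°C vs 48°C → primer R is higher.

Primer R, 48°C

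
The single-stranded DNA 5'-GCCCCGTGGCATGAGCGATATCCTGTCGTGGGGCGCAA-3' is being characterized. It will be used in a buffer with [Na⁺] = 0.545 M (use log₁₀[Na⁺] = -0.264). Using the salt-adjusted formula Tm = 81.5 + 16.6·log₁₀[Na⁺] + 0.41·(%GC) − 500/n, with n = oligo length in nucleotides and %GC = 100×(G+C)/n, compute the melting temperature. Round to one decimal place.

Length n = 38. T=7, G=14, C=11, A=6
G+C = 25, so %GC = 25/38 × 100 = 65.789%
Salt term: 16.6 × (-0.264) = -4.382
GC term: 0.41 × 65.789 = 26.973; length term: −500/38 = −13.158
Tm = 81.5 + (-4.382) + 26.973 − 13.158 = 90.933 → 90.9°C

90.9°C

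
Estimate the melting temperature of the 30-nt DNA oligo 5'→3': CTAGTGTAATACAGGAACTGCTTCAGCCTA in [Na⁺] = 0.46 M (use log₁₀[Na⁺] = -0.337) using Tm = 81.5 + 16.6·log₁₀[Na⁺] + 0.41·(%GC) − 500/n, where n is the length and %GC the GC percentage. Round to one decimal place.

Length n = 30. Base counts: T=8, C=7, A=9, G=6
G+C = 13, so %GC = 13/30 × 100 = 43.333%
Salt term: 16.6 × (-0.337) = -5.594
GC term: 0.41 × 43.333 = 17.767; length term: −500/30 = −16.667
Tm = 81.5 + (-5.594) + 17.767 − 16.667 = 77.006 → 77.0°C

77.0°C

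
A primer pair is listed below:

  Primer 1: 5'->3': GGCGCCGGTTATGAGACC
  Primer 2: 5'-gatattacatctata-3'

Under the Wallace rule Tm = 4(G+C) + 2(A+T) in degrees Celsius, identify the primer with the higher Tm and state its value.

Primer 1: A+T=6, G+C=12 → Tm = 2(6)+4(12) = 60°C
Primer 2: A+T=12, G+C=3 → Tm = 2(12)+4(3) = 36°C
60°C vs 36°C → primer 1 is higher.

Primer 1, 60°C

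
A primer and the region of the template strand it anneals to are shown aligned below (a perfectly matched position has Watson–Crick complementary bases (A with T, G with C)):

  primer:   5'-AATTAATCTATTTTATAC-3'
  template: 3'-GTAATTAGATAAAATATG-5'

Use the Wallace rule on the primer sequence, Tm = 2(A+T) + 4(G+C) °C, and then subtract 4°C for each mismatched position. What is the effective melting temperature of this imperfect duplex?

36°C

Primer base counts: A=7, T=9, G=0, C=2 → A+T=16, G+C=2
Perfect-match Tm = 2(16) + 4(2) = 32 + 8 = 40°C
Mismatches (positions where the bases are not complementary): 1 (at position 1)
Effective Tm = 40 − 1×4 = 40 − 4 = 36°C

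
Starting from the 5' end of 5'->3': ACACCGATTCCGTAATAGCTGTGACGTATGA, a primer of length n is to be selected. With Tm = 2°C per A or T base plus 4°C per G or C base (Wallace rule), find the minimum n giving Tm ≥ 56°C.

First 18 bases: ACACCGATTCCGTAATAG → Tm = 52°C (< 56°C)
First 19 bases: ACACCGATTCCGTAATAGC → Tm = 56°C (≥ 56°C)
Each additional base adds 2°C (A/T) or 4°C (G/C), so Tm is non-decreasing in n; n = 19 is the first length to reach 56°C.

n = 19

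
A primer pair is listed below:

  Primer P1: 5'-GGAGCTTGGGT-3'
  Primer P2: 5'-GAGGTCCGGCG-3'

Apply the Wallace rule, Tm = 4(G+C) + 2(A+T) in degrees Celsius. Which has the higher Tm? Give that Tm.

Primer P2, 40°C

Primer P1: A+T=4, G+C=7 → Tm = 2(4)+4(7) = 36°C
Primer P2: A+T=2, G+C=9 → Tm = 2(2)+4(9) = 40°C
36°C vs 40°C → primer P2 is higher.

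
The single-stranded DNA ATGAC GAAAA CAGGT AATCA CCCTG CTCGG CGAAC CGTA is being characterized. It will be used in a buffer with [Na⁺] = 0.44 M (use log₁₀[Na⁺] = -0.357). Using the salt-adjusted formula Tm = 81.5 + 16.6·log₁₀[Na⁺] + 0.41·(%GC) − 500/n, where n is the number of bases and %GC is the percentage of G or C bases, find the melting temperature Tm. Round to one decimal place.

Length n = 39. Counting bases: A=13, T=6, C=11, G=9
G+C = 20, so %GC = 20/39 × 100 = 51.282%
Salt term: 16.6 × (-0.357) = -5.926
GC term: 0.41 × 51.282 = 21.026; length term: −500/39 = −12.821
Tm = 81.5 + (-5.926) + 21.026 − 12.821 = 83.779 → 83.8°C

83.8°C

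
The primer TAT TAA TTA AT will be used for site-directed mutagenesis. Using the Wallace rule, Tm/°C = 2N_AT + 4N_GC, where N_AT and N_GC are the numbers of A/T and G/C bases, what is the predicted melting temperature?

22°C

T=6, C=0, G=0, A=5
So N_AT = 11 and N_GC = 0.
Tm = 2(11) + 4(0) = 22 + 0 = 22°C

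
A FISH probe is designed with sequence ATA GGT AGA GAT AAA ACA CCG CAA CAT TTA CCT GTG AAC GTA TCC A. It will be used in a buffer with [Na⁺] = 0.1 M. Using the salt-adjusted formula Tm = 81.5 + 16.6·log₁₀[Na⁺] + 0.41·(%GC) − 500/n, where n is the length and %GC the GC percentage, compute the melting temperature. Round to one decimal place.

Length n = 46. Counting bases: C=10, G=8, T=10, A=18
G+C = 18, so %GC = 18/46 × 100 = 39.13%
Salt term: 16.6 × (-1) = -16.6
GC term: 0.41 × 39.13 = 16.043; length term: −500/46 = −10.87
Tm = 81.5 + (-16.6) + 16.043 − 10.87 = 70.073 → 70.1°C

70.1°C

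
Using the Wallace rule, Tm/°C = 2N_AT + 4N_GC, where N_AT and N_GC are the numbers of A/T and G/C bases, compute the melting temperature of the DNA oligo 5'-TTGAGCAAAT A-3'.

28°C

Scanning the sequence gives T=3, C=1, G=2, A=5.
A+T = 8, G+C = 3
Tm = 2(8) + 4(3) = 16 + 12 = 28°C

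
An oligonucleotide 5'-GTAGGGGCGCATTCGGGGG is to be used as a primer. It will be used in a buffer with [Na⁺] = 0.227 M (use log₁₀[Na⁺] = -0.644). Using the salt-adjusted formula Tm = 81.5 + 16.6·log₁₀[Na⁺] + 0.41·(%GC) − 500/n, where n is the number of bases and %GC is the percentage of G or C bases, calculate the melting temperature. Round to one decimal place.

Length n = 19. Counting bases: G=11, C=3, A=2, T=3
G+C = 14, so %GC = 14/19 × 100 = 73.684%
Salt term: 16.6 × (-0.644) = -10.69
GC term: 0.41 × 73.684 = 30.21; length term: −500/19 = −26.316
Tm = 81.5 + (-10.69) + 30.21 − 26.316 = 74.704 → 74.7°C

74.7°C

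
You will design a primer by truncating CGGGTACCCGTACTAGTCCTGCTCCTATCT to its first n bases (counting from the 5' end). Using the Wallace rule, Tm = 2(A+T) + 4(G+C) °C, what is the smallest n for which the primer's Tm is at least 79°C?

First 24 bases: CGGGTACCCGTACTAGTCCTGCTC → Tm = 78°C (< 79°C)
First 25 bases: CGGGTACCCGTACTAGTCCTGCTCC → Tm = 82°C (≥ 79°C)
Each additional base adds 2°C (A/T) or 4°C (G/C), so Tm is non-decreasing in n; n = 25 is the first length to reach 79°C.

n = 25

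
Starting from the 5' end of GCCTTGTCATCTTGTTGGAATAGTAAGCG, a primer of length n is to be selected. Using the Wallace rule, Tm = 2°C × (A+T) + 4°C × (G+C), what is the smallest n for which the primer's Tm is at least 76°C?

First 26 bases: GCCTTGTCATCTTGTTGGAATAGTAA → Tm = 72°C (< 76°C)
First 27 bases: GCCTTGTCATCTTGTTGGAATAGTAAG → Tm = 76°C (≥ 76°C)
Each additional base adds 2°C (A/T) or 4°C (G/C), so Tm is non-decreasing in n; n = 27 is the first length to reach 76°C.

n = 27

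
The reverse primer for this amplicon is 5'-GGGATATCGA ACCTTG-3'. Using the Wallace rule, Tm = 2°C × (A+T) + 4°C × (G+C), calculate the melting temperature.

48°C

Scanning the sequence gives T=4, G=5, A=4, C=3.
AT pairs contribute 8, GC pairs contribute 8.
Tm = 2×8 + 4×8 = 48°C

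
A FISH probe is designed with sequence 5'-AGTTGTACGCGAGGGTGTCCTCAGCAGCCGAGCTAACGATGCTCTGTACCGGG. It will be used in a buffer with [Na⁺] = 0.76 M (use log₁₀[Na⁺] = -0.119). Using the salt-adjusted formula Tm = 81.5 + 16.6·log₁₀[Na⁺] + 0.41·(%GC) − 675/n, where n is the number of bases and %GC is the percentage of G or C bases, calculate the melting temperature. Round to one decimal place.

91.5°C

Length n = 53. G=18, A=10, T=11, C=14
G+C = 32, so %GC = 32/53 × 100 = 60.377%
Salt term: 16.6 × (-0.119) = -1.975
GC term: 0.41 × 60.377 = 24.755; length term: −675/53 = −12.736
Tm = 81.5 + (-1.975) + 24.755 − 12.736 = 91.544 → 91.5°C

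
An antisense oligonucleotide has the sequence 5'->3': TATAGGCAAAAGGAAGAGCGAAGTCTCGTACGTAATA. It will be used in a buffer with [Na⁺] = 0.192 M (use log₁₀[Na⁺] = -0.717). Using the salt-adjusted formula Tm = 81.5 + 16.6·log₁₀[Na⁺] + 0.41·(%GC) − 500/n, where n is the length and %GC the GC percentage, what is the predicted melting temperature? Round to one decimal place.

Length n = 37. Scanning the sequence gives T=7, G=10, C=5, A=15.
G+C = 15, so %GC = 15/37 × 100 = 40.541%
Salt term: 16.6 × (-0.717) = -11.902
GC term: 0.41 × 40.541 = 16.622; length term: −500/37 = −13.514
Tm = 81.5 + (-11.902) + 16.622 − 13.514 = 72.706 → 72.7°C

72.7°C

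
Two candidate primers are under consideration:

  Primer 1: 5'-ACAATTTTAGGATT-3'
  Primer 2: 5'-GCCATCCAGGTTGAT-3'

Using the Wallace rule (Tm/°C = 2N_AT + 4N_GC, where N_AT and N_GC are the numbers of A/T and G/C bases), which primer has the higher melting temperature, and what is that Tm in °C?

Primer 1: A+T=11, G+C=3 → Tm = 2(11)+4(3) = 34°C
Primer 2: A+T=7, G+C=8 → Tm = 2(7)+4(8) = 46°C
34°C vs 46°C → primer 2 is higher.

Primer 2, 46°C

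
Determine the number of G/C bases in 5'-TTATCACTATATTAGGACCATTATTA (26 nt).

6

Scanning the sequence gives G=2, C=4, T=11, A=9.
Total G or C: 2 + 4 = 6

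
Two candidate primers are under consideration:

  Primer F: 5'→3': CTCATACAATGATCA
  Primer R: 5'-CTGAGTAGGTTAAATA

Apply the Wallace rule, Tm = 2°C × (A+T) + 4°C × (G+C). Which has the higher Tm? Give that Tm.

Primer R, 42°C

Primer F: A+T=10, G+C=5 → Tm = 2(10)+4(5) = 40°C
Primer R: A+T=11, G+C=5 → Tm = 2(11)+4(5) = 42°C
40°C vs 42°C → primer R is higher.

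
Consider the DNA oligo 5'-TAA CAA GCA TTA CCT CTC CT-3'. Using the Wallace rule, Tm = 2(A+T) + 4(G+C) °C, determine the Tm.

56°C

Counting bases: C=7, T=6, G=1, A=6
So N_AT = 12 and N_GC = 8.
Tm = 2×12 + 4×8 = 56°C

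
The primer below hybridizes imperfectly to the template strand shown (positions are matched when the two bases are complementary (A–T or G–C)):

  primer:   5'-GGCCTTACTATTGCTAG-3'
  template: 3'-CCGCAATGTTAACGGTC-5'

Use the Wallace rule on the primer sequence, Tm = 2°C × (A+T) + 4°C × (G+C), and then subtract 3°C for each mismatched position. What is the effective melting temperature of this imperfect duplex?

Primer base counts: A=3, T=6, G=4, C=4 → A+T=9, G+C=8
Perfect-match Tm = 2(9) + 4(8) = 18 + 32 = 50°C
Mismatches (positions where the bases are not complementary): 3 (at positions 4, 9, 15)
Effective Tm = 50 − 3×3 = 50 − 9 = 41°C

41°C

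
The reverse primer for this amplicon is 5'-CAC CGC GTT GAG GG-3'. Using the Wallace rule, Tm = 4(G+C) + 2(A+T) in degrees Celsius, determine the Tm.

Scanning the sequence gives A=2, T=2, G=6, C=4.
AT pairs contribute 4, GC pairs contribute 10.
Tm = 2(4) + 4(10) = 8 + 40 = 48°C

48°C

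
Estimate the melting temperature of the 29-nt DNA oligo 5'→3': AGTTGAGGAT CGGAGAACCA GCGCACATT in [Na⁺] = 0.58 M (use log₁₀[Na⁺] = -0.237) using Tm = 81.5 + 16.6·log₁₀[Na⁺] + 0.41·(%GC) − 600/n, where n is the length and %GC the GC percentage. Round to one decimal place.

Length n = 29. C=6, A=9, T=5, G=9
G+C = 15, so %GC = 15/29 × 100 = 51.724%
Salt term: 16.6 × (-0.237) = -3.934
GC term: 0.41 × 51.724 = 21.207; length term: −600/29 = −20.69
Tm = 81.5 + (-3.934) + 21.207 − 20.69 = 78.083 → 78.1°C

78.1°C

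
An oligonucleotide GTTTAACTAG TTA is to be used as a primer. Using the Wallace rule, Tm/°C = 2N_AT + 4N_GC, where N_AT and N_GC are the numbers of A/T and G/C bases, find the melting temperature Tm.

Base counts: T=6, G=2, A=4, C=1
So N_AT = 10 and N_GC = 3.
Tm = 2×10 + 4×3 = 32°C

32°C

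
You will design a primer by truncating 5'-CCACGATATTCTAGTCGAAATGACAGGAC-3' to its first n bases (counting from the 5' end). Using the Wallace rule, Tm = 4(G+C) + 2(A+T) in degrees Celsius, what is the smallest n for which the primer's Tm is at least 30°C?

First 10 bases: CCACGATATT → Tm = 28°C (< 30°C)
First 11 bases: CCACGATATTC → Tm = 32°C (≥ 30°C)
Each additional base adds 2°C (A/T) or 4°C (G/C), so Tm is non-decreasing in n; n = 11 is the first length to reach 30°C.

n = 11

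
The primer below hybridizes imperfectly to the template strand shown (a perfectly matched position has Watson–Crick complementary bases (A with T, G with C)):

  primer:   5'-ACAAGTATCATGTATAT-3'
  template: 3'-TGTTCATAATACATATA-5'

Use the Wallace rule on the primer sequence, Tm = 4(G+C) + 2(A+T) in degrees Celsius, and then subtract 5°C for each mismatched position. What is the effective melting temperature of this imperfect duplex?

37°C

Primer base counts: A=7, T=6, G=2, C=2 → A+T=13, G+C=4
Perfect-match Tm = 2(13) + 4(4) = 26 + 16 = 42°C
Mismatches (positions where the bases are not complementary): 1 (at position 9)
Effective Tm = 42 − 1×5 = 42 − 5 = 37°C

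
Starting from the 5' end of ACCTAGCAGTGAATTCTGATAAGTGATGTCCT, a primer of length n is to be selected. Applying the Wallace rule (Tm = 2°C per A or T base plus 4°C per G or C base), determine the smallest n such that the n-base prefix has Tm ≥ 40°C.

n = 14

First 13 bases: ACCTAGCAGTGAA → Tm = 38°C (< 40°C)
First 14 bases: ACCTAGCAGTGAAT → Tm = 40°C (≥ 40°C)
Each additional base adds 2°C (A/T) or 4°C (G/C), so Tm is non-decreasing in n; n = 14 is the first length to reach 40°C.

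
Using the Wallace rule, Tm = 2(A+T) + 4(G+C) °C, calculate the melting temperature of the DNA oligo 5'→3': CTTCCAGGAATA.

34°C

T=3, G=2, C=3, A=4
AT pairs contribute 7, GC pairs contribute 5.
Tm = 4·5 + 2·7 = 20 + 14 = 34°C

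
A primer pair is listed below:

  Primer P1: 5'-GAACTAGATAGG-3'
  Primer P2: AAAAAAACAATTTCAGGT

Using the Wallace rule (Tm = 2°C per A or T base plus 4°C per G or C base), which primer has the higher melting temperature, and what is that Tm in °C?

Primer P2, 44°C

Primer P1: A+T=7, G+C=5 → Tm = 2(7)+4(5) = 34°C
Primer P2: A+T=14, G+C=4 → Tm = 2(14)+4(4) = 44°C
34°C vs 44°C → primer P2 is higher.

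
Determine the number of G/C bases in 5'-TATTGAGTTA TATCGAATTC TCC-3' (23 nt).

7

Scanning the sequence gives C=4, T=10, A=6, G=3.
Total G or C: 3 + 4 = 7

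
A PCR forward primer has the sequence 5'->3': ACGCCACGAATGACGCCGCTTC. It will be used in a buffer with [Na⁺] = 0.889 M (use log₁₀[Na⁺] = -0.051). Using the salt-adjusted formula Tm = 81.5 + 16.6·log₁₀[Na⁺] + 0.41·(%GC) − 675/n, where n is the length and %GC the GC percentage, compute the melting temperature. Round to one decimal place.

Length n = 22. Scanning the sequence gives A=5, C=9, G=5, T=3.
G+C = 14, so %GC = 14/22 × 100 = 63.636%
Salt term: 16.6 × (-0.051) = -0.847
GC term: 0.41 × 63.636 = 26.091; length term: −675/22 = −30.682
Tm = 81.5 + (-0.847) + 26.091 − 30.682 = 76.062 → 76.1°C

76.1°C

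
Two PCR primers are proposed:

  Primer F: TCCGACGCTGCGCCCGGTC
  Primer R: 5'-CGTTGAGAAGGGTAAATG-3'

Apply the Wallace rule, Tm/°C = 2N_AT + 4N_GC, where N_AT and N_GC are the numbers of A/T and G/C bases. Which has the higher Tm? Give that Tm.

Primer F, 68°C

Primer F: A+T=4, G+C=15 → Tm = 2(4)+4(15) = 68°C
Primer R: A+T=10, G+C=8 → Tm = 2(10)+4(8) = 52°C
68°C vs 52°C → primer F is higher.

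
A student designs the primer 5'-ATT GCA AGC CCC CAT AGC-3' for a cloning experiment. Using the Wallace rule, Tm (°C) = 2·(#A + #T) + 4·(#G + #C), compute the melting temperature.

56°C

C=7, A=5, G=3, T=3
A+T = 8, G+C = 10
Tm = 2×8 + 4×10 = 56°C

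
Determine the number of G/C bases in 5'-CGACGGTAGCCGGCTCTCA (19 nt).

Scanning the sequence gives C=7, A=3, G=6, T=3.
G+C = 6 + 7 = 13

13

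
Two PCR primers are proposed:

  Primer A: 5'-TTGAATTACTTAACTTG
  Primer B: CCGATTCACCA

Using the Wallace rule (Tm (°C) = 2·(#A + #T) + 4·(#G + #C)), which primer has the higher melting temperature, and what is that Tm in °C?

Primer A, 42°C

Primer A: A+T=13, G+C=4 → Tm = 2(13)+4(4) = 42°C
Primer B: A+T=5, G+C=6 → Tm = 2(5)+4(6) = 34°C
42°C vs 34°C → primer A is higher.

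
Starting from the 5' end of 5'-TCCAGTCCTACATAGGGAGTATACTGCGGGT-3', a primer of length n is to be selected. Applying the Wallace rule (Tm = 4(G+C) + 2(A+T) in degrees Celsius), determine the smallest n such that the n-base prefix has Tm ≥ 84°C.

First 27 bases: TCCAGTCCTACATAGGGAGTATACTGC → Tm = 80°C (< 84°C)
First 28 bases: TCCAGTCCTACATAGGGAGTATACTGCG → Tm = 84°C (≥ 84°C)
Since every base adds ≥2°C, Tm only increases with n, so the threshold is first crossed at n = 28.

n = 28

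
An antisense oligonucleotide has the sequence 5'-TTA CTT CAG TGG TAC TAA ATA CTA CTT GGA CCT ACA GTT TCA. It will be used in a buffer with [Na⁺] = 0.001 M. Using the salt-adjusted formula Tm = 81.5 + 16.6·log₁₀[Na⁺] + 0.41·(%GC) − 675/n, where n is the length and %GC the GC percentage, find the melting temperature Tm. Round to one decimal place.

Length n = 42. T=15, C=9, A=12, G=6
G+C = 15, so %GC = 15/42 × 100 = 35.714%
Salt term: 16.6 × (-3) = -49.8
GC term: 0.41 × 35.714 = 14.643; length term: −675/42 = −16.071
Tm = 81.5 + (-49.8) + 14.643 − 16.071 = 30.272 → 30.3°C

30.3°C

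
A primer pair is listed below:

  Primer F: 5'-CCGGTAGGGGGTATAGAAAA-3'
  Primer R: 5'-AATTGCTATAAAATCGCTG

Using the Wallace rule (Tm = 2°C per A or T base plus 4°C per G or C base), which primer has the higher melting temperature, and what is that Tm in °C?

Primer F: A+T=10, G+C=10 → Tm = 2(10)+4(10) = 60°C
Primer R: A+T=13, G+C=6 → Tm = 2(13)+4(6) = 50°C
60°C vs 50°C → primer F is higher.

Primer F, 60°C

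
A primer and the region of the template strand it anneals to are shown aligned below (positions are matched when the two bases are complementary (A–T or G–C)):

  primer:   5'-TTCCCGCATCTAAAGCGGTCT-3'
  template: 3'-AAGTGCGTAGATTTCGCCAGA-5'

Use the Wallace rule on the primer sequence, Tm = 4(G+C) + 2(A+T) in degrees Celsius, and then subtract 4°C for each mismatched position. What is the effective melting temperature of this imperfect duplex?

Primer base counts: A=4, T=6, G=4, C=7 → A+T=10, G+C=11
Perfect-match Tm = 2(10) + 4(11) = 20 + 44 = 64°C
Mismatches (positions where the bases are not complementary): 1 (at position 4)
Effective Tm = 64 − 1×4 = 64 − 4 = 60°C

60°C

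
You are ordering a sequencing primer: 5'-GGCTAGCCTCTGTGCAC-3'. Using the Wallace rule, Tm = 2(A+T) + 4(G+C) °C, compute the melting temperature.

A=2, G=5, C=6, T=4
So N_AT = 6 and N_GC = 11.
Tm = 2×6 + 4×11 = 56°C

56°C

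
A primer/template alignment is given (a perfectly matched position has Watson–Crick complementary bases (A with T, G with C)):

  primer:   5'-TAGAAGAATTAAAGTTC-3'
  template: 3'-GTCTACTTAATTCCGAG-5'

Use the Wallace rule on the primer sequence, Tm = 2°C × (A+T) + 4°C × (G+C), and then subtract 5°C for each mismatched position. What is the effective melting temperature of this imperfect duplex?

Primer base counts: A=8, T=5, G=3, C=1 → A+T=13, G+C=4
Perfect-match Tm = 2(13) + 4(4) = 26 + 16 = 42°C
Mismatches (positions where the bases are not complementary): 4 (at positions 1, 5, 13, 15)
Effective Tm = 42 − 4×5 = 42 − 20 = 22°C

22°C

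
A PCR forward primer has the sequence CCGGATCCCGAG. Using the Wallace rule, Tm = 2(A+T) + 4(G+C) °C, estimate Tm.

42°C

A=2, C=5, G=4, T=1
So N_AT = 3 and N_GC = 9.
Tm = 4·9 + 2·3 = 36 + 6 = 42°C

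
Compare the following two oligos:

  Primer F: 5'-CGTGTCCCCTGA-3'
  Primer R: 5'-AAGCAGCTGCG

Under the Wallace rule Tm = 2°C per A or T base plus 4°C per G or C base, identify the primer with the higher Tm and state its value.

Primer F, 40°C

Primer F: A+T=4, G+C=8 → Tm = 2(4)+4(8) = 40°C
Primer R: A+T=4, G+C=7 → Tm = 2(4)+4(7) = 36°C
40°C vs 36°C → primer F is higher.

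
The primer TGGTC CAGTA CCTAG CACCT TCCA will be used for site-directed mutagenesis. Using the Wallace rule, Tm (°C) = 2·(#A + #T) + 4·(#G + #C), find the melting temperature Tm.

74°C

Base counts: G=4, T=6, A=5, C=9
A+T = 11, G+C = 13
Tm = 2(11) + 4(13) = 22 + 52 = 74°C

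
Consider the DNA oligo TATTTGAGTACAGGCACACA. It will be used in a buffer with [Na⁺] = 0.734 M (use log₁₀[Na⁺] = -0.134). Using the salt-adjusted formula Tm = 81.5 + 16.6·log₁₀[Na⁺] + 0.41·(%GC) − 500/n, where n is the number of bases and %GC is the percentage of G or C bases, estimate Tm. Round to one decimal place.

70.7°C

Length n = 20. Scanning the sequence gives A=7, G=4, T=5, C=4.
G+C = 8, so %GC = 8/20 × 100 = 40%
Salt term: 16.6 × (-0.134) = -2.224
GC term: 0.41 × 40 = 16.4; length term: −500/20 = −25
Tm = 81.5 + (-2.224) + 16.4 − 25 = 70.676 → 70.7°C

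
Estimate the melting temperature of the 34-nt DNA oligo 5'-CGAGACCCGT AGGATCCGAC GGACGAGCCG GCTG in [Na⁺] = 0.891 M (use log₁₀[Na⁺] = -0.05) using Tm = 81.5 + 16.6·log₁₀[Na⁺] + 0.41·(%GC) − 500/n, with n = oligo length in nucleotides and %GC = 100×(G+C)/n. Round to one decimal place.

94.9°C

Length n = 34. Scanning the sequence gives T=3, C=11, G=13, A=7.
G+C = 24, so %GC = 24/34 × 100 = 70.588%
Salt term: 16.6 × (-0.05) = -0.83
GC term: 0.41 × 70.588 = 28.941; length term: −500/34 = −14.706
Tm = 81.5 + (-0.83) + 28.941 − 14.706 = 94.905 → 94.9°C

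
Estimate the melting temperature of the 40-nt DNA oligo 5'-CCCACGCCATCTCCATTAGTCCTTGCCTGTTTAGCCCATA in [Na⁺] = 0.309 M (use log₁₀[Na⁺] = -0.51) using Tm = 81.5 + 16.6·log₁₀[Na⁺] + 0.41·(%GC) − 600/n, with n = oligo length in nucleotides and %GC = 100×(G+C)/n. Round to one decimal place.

Length n = 40. A=7, T=12, G=5, C=16
G+C = 21, so %GC = 21/40 × 100 = 52.5%
Salt term: 16.6 × (-0.51) = -8.466
GC term: 0.41 × 52.5 = 21.525; length term: −600/40 = −15
Tm = 81.5 + (-8.466) + 21.525 − 15 = 79.559 → 79.6°C

79.6°C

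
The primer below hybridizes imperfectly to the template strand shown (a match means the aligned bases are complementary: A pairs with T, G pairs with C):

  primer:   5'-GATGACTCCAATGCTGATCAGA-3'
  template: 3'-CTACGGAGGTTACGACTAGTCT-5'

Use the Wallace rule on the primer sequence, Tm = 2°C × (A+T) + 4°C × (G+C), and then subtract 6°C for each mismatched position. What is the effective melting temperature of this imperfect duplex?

58°C

Primer base counts: A=7, T=5, G=5, C=5 → A+T=12, G+C=10
Perfect-match Tm = 2(12) + 4(10) = 24 + 40 = 64°C
Mismatches (positions where the bases are not complementary): 1 (at position 5)
Effective Tm = 64 − 1×6 = 64 − 6 = 58°C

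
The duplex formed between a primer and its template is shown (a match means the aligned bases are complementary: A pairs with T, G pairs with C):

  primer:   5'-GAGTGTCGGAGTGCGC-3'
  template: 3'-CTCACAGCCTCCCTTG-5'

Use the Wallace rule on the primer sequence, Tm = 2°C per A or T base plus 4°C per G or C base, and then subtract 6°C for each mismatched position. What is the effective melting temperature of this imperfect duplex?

36°C

Primer base counts: A=2, T=3, G=8, C=3 → A+T=5, G+C=11
Perfect-match Tm = 2(5) + 4(11) = 10 + 44 = 54°C
Mismatches (positions where the bases are not complementary): 3 (at positions 12, 14, 15)
Effective Tm = 54 − 3×6 = 54 − 18 = 36°C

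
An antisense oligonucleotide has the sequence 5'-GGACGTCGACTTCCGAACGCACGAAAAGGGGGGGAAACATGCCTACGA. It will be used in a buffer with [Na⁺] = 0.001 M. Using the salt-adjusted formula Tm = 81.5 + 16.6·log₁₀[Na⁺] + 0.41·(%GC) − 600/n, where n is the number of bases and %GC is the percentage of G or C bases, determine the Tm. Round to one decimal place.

Length n = 48. Base counts: C=12, A=15, T=5, G=16
G+C = 28, so %GC = 28/48 × 100 = 58.333%
Salt term: 16.6 × (-3) = -49.8
GC term: 0.41 × 58.333 = 23.917; length term: −600/48 = −12.5
Tm = 81.5 + (-49.8) + 23.917 − 12.5 = 43.117 → 43.1°C

43.1°C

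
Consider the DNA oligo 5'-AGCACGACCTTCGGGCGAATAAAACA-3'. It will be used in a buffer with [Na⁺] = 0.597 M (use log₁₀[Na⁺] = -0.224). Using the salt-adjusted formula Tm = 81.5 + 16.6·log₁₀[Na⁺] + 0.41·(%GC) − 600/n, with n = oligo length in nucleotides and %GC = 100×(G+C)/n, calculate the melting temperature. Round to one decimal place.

75.2°C

Length n = 26. G=6, A=10, C=7, T=3
G+C = 13, so %GC = 13/26 × 100 = 50%
Salt term: 16.6 × (-0.224) = -3.718
GC term: 0.41 × 50 = 20.5; length term: −600/26 = −23.077
Tm = 81.5 + (-3.718) + 20.5 − 23.077 = 75.205 → 75.2°C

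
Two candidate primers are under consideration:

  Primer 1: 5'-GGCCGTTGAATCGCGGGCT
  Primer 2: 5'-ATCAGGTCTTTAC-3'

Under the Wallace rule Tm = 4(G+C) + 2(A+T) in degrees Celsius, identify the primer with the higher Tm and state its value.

Primer 1: A+T=6, G+C=13 → Tm = 2(6)+4(13) = 64°C
Primer 2: A+T=8, G+C=5 → Tm = 2(8)+4(5) = 36°C
64°C vs 36°C → primer 1 is higher.

Primer 1, 64°C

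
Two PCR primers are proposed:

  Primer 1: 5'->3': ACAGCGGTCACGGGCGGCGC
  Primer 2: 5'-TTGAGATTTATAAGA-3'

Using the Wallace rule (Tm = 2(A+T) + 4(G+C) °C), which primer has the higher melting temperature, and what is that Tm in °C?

Primer 1: A+T=4, G+C=16 → Tm = 2(4)+4(16) = 72°C
Primer 2: A+T=12, G+C=3 → Tm = 2(12)+4(3) = 36°C
72°C vs 36°C → primer 1 is higher.

Primer 1, 72°C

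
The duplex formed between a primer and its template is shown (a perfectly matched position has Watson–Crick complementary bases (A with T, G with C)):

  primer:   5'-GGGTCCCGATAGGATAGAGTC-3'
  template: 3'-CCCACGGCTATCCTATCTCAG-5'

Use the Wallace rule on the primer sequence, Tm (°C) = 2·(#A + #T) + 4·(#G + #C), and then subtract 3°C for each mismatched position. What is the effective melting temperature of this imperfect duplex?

Primer base counts: A=5, T=4, G=8, C=4 → A+T=9, G+C=12
Perfect-match Tm = 2(9) + 4(12) = 18 + 48 = 66°C
Mismatches (positions where the bases are not complementary): 1 (at position 5)
Effective Tm = 66 − 1×3 = 66 − 3 = 63°C

63°C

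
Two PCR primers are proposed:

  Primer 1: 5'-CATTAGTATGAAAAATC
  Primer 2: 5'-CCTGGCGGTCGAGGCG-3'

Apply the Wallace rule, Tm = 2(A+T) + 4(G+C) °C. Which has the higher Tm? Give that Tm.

Primer 1: A+T=13, G+C=4 → Tm = 2(13)+4(4) = 42°C
Primer 2: A+T=3, G+C=13 → Tm = 2(3)+4(13) = 58°C
42°C vs 58°C → primer 2 is higher.

Primer 2, 58°C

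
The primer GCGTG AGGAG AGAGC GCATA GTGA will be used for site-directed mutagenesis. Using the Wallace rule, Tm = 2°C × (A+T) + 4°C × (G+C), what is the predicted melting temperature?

76°C

A=7, G=11, C=3, T=3
So N_AT = 10 and N_GC = 14.
Tm = 2(10) + 4(14) = 20 + 56 = 76°C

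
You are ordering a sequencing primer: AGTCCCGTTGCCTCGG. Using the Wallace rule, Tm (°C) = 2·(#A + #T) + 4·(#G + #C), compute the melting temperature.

Base counts: A=1, C=6, T=4, G=5
So N_AT = 5 and N_GC = 11.
Tm = 2×5 + 4×11 = 54°C

54°C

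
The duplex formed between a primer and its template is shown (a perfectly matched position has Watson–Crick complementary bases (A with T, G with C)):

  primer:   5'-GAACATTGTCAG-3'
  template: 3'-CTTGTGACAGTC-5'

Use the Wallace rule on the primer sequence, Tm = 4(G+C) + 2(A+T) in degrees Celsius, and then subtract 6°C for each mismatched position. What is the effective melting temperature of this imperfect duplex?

28°C

Primer base counts: A=4, T=3, G=3, C=2 → A+T=7, G+C=5
Perfect-match Tm = 2(7) + 4(5) = 14 + 20 = 34°C
Mismatches (positions where the bases are not complementary): 1 (at position 6)
Effective Tm = 34 − 1×6 = 34 − 6 = 28°C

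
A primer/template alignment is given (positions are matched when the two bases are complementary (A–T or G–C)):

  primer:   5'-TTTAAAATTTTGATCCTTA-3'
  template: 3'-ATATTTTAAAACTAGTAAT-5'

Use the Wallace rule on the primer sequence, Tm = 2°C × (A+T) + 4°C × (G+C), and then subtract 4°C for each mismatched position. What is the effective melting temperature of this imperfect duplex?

36°C

Primer base counts: A=6, T=10, G=1, C=2 → A+T=16, G+C=3
Perfect-match Tm = 2(16) + 4(3) = 32 + 12 = 44°C
Mismatches (positions where the bases are not complementary): 2 (at positions 2, 16)
Effective Tm = 44 − 2×4 = 44 − 8 = 36°C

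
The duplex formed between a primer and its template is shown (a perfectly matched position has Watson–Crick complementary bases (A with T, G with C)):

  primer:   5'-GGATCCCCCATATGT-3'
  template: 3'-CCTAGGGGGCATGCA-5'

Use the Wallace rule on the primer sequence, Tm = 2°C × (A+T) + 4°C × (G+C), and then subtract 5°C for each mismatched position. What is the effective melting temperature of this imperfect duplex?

36°C

Primer base counts: A=3, T=4, G=3, C=5 → A+T=7, G+C=8
Perfect-match Tm = 2(7) + 4(8) = 14 + 32 = 46°C
Mismatches (positions where the bases are not complementary): 2 (at positions 10, 13)
Effective Tm = 46 − 2×5 = 46 − 10 = 36°C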